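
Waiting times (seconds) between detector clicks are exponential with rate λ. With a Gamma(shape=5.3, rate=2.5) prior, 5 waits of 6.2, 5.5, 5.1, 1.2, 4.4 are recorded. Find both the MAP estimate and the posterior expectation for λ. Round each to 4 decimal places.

MAP = 0.3735, posterior mean = 0.4137

Σ times = 22.4. Posterior: Gamma(shape = 5.3+5 = 10.3, rate = 2.5+22.4 = 24.9).
Mode = (α−1)/β = 9.3/24.9 = 0.3735.
Mean = α/β = 10.3/24.9 = 0.4137.
The posterior is right-skewed, so the mean exceeds the mode.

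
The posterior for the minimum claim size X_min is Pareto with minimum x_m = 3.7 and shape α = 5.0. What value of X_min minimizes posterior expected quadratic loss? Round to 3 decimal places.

The Pareto density is strictly decreasing on [x_m, ∞), so the mode is x_m = 3.700.
Mean = α·x_m/(α−1) = 5.0·3.7/4.0 = 4.625.
Quadratic loss ⇒ the optimal estimator is the posterior mean.

4.625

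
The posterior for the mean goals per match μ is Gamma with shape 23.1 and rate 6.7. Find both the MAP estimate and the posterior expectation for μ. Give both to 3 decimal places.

Mode = (α−1)/β = 22.1/6.7 = 3.299.
Mean = α/β = 23.1/6.7 = 3.448.

MAP = 3.299; posterior mean = 3.448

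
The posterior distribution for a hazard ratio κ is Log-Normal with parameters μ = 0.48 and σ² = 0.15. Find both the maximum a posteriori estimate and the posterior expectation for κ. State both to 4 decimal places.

Mode = exp(μ − σ²) = exp(0.33) = 1.3910.
Mean = exp(μ + σ²/2) = exp(0.555) = 1.7419.
The mean is pulled above the mode by the posterior's right skew.

MAP: 1.3910. Posterior mean: 1.7419.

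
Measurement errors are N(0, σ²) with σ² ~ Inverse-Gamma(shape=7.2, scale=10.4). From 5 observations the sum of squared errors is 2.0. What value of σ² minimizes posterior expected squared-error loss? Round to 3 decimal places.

Posterior: Inverse-Gamma(shape = 7.2+5/2 = 9.7, scale = 10.4+2.0/2 = 11.4).
Mode = β/(α+1) = 11.4/10.7 = 1.065.
Mean = β/(α−1) = 11.4/8.7 = 1.310.
Squared-error loss ⇒ the optimal estimator is the posterior mean.

1.310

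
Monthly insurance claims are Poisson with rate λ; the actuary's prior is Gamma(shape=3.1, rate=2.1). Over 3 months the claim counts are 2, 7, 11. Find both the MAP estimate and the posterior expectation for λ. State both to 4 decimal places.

MAP: 4.3333. Posterior mean: 4.5294.

Σ counts = 20. Posterior: Gamma(shape = 3.1+20 = 23.1, rate = 2.1+3 = 5.1).
Mode = (α−1)/β = 22.1/5.1 = 4.3333.
Mean = α/β = 23.1/5.1 = 4.5294.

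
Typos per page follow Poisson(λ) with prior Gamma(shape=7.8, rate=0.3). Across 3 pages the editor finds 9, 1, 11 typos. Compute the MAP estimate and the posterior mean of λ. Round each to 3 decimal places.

Σ counts = 21. Posterior: Gamma(shape = 7.8+21 = 28.8, rate = 0.3+3 = 3.3).
Mode = (α−1)/β = 27.8/3.3 = 8.424.
Mean = α/β = 28.8/3.3 = 8.727.
The posterior is right-skewed, so the mean exceeds the mode.

λ_MAP = 8.424, E[λ|data] = 8.727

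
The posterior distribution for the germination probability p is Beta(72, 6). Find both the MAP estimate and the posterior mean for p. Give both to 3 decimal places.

Mode = (72−1)/(72+6−2) = 71/76 = 0.934.
Mean = 72/(72+6) = 72/78 = 0.923.

MAP = 0.934, posterior mean = 0.923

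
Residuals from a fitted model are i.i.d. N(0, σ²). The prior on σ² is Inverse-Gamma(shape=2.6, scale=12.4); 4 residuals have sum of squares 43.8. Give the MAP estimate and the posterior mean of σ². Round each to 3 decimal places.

Posterior: Inverse-Gamma(shape = 2.6+4/2 = 4.6, scale = 12.4+43.8/2 = 34.3).
Mode = β/(α+1) = 34.3/5.6 = 6.125.
Mean = β/(α−1) = 34.3/3.6 = 9.528.
The posterior is right-skewed, so the mean exceeds the mode.

MAP: 6.125. Posterior mean: 9.528.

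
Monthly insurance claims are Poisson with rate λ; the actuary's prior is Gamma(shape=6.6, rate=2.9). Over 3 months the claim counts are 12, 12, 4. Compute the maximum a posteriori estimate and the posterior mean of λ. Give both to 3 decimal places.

MAP: 5.695. Posterior mean: 5.864.

Σ counts = 28. Posterior: Gamma(shape = 6.6+28 = 34.6, rate = 2.9+3 = 5.9).
Mode = (α−1)/β = 33.6/5.9 = 5.695.
Mean = α/β = 34.6/5.9 = 5.864.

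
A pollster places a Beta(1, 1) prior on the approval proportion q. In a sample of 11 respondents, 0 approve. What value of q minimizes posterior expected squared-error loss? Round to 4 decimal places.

Posterior: Beta(1+0, 1+11) = Beta(1, 12).
Since α = 1 ≤ 1 and β > 1, the Beta density is monotone decreasing on [0,1]; the mode is at 0.
Mean = 1/(1+12) = 0.0769.
Squared-error loss ⇒ the optimal estimator is the posterior mean.

0.0769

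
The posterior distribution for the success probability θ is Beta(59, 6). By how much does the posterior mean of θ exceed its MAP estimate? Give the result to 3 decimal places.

-0.013

Mode = (59−1)/(59+6−2) = 58/63 = 0.921.
Mean = 59/(59+6) = 59/65 = 0.908.
Difference = 0.908 − 0.921 = -0.013.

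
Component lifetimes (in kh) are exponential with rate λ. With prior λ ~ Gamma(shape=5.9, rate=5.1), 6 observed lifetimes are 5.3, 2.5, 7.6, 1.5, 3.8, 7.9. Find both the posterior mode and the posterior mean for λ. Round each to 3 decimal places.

Σ times = 28.6. Posterior: Gamma(shape = 5.9+6 = 11.9, rate = 5.1+28.6 = 33.7).
Mode = (α−1)/β = 10.9/33.7 = 0.323.
Mean = α/β = 11.9/33.7 = 0.353.
The posterior is right-skewed, so the mean exceeds the mode.

MAP = 0.323; posterior mean = 0.353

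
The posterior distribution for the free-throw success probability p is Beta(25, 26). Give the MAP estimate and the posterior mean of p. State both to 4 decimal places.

Mode = (25−1)/(25+26−2) = 24/49 = 0.4898.
Mean = 25/(25+26) = 25/51 = 0.4902.
The posterior is right-skewed, so the mean exceeds the mode.

MAP: 0.4898. Posterior mean: 0.4902.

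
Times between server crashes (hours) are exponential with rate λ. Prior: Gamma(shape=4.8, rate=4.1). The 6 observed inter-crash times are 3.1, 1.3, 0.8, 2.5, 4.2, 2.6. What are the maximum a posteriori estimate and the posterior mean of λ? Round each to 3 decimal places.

MAP = 0.527; posterior mean = 0.581

Σ times = 14.5. Posterior: Gamma(shape = 4.8+6 = 10.8, rate = 4.1+14.5 = 18.6).
Mode = (α−1)/β = 9.8/18.6 = 0.527.
Mean = α/β = 10.8/18.6 = 0.581.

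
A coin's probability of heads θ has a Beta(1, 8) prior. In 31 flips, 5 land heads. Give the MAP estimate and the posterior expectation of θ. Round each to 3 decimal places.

Posterior: Beta(1+5, 8+26) = Beta(6, 34).
Mode = (6−1)/(6+34−2) = 5/38 = 0.132.
Mean = 6/(6+34) = 6/40 = 0.150.
Right-skewed posterior ⇒ mode < mean.

MAP estimate = 0.132, posterior expectation = 0.150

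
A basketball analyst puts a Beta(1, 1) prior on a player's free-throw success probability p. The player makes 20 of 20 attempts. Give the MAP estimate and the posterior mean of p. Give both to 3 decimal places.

Posterior: Beta(1+20, 1+0) = Beta(21, 1).
Since β = 1 ≤ 1 and α > 1, the Beta density is monotone increasing on [0,1]; the mode is at 1.
Mean = 21/(21+1) = 0.955.
The mean is pulled below the mode by the posterior's left skew.

MAP = 1.000, posterior mean = 0.955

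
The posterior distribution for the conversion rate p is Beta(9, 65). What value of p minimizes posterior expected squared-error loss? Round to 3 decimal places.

0.122

Mode = (9−1)/(9+65−2) = 8/72 = 0.111.
Mean = 9/(9+65) = 9/74 = 0.122.
Squared-error loss ⇒ the optimal estimator is the posterior mean.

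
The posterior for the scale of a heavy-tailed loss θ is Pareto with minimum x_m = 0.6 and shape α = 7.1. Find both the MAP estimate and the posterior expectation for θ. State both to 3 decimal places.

MAP = 0.600, posterior mean = 0.698

The Pareto density is strictly decreasing on [x_m, ∞), so the mode is x_m = 0.600.
Mean = α·x_m/(α−1) = 7.1·0.6/6.1 = 0.698.
Mean > mode: the posterior has a right tail.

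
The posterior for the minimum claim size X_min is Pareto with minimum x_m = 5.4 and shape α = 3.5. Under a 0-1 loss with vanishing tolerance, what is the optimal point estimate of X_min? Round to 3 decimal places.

The Pareto density is strictly decreasing on [x_m, ∞), so the mode is x_m = 5.400.
Mean = α·x_m/(α−1) = 3.5·5.4/2.5 = 7.560.
This is the posterior mode — the MAP estimate.

5.400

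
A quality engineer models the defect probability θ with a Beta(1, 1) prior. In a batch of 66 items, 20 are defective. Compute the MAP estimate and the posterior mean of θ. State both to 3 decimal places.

MAP = 0.303; posterior mean = 0.309

Posterior: Beta(1+20, 1+46) = Beta(21, 47).
Mode = (21−1)/(21+47−2) = 20/66 = 0.303.
With a flat prior the MAP equals the MLE, 20/66.
Mean = 21/(21+47) = 21/68 = 0.309.
Right-skewed posterior ⇒ mode < mean.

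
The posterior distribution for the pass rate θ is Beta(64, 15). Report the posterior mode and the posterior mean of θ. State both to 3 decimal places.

θ_MAP = 0.818, E[θ|data] = 0.810

Mode = (64−1)/(64+15−2) = 63/77 = 0.818.
Mean = 64/(64+15) = 64/79 = 0.810.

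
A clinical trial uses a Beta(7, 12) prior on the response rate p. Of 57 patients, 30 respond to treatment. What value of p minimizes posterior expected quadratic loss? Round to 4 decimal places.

0.4868

Posterior: Beta(7+30, 12+27) = Beta(37, 39).
Mode = (37−1)/(37+39−2) = 36/74 = 0.4865.
Mean = 37/(37+39) = 37/76 = 0.4868.
Quadratic loss ⇒ the optimal estimator is the posterior mean.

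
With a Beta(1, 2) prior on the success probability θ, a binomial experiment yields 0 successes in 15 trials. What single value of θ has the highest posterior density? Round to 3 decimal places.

0.000

Posterior: Beta(1+0, 2+15) = Beta(1, 17).
Since α = 1 ≤ 1 and β > 1, the Beta density is monotone decreasing on [0,1]; the mode is at 0.
Mean = 1/(1+17) = 0.056.
This is the posterior mode — the MAP estimate.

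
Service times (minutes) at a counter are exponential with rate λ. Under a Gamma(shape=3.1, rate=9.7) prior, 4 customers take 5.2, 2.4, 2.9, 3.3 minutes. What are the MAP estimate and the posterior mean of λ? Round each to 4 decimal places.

Σ times = 13.8. Posterior: Gamma(shape = 3.1+4 = 7.1, rate = 9.7+13.8 = 23.5).
Mode = (α−1)/β = 6.1/23.5 = 0.2596.
Mean = α/β = 7.1/23.5 = 0.3021.

MAP: 0.2596. Posterior mean: 0.3021.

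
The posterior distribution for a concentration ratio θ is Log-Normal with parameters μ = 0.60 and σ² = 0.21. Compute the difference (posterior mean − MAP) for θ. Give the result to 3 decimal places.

Mode = exp(μ − σ²) = exp(0.39) = 1.477.
Mean = exp(μ + σ²/2) = exp(0.705) = 2.024.
Difference = 2.024 − 1.477 = 0.547.

0.547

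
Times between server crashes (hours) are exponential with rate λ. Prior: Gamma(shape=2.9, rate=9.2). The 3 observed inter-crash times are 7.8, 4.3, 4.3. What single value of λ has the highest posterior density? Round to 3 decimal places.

0.191

Σ times = 16.4. Posterior: Gamma(shape = 2.9+3 = 5.9, rate = 9.2+16.4 = 25.6).
Mode = (α−1)/β = 4.9/25.6 = 0.191.
Mean = α/β = 5.9/25.6 = 0.230.
This is the posterior mode — the MAP estimate.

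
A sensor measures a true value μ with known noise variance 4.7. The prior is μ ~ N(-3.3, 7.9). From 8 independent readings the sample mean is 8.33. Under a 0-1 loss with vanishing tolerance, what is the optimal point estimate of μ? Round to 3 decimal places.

Posterior for μ is Normal. Precision-weighted mean: (1/7.9·-3.3 + 8/4.7·8.33) / (1/7.9 + 8/4.7) = 7.525.
A Normal posterior is symmetric, so mode = mean.
This is the posterior mode — the MAP estimate.

7.525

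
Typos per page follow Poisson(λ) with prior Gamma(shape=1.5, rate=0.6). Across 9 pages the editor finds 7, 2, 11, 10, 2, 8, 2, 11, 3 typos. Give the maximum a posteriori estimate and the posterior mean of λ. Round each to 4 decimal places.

maximum a posteriori estimate = 5.8854, posterior mean = 5.9896

Σ counts = 56. Posterior: Gamma(shape = 1.5+56 = 57.5, rate = 0.6+9 = 9.6).
Mode = (α−1)/β = 56.5/9.6 = 5.8854.
Mean = α/β = 57.5/9.6 = 5.9896.
Mean > mode: the posterior has a right tail.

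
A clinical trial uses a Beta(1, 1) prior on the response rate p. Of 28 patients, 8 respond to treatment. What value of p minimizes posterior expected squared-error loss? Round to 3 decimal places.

Posterior: Beta(1+8, 1+20) = Beta(9, 21).
Mode = (9−1)/(9+21−2) = 8/28 = 0.286.
With a flat prior the MAP equals the MLE, 8/28.
Mean = 9/(9+21) = 9/30 = 0.300.
Squared-error loss ⇒ the optimal estimator is the posterior mean.

0.300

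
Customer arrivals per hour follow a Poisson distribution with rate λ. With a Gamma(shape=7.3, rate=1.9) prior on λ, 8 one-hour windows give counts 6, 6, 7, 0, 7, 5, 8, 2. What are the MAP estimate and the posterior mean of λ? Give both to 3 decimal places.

λ_MAP = 4.778, E[λ|data] = 4.879

Σ counts = 41. Posterior: Gamma(shape = 7.3+41 = 48.3, rate = 1.9+8 = 9.9).
Mode = (α−1)/β = 47.3/9.9 = 4.778.
Mean = α/β = 48.3/9.9 = 4.879.
The posterior is right-skewed, so the mean exceeds the mode.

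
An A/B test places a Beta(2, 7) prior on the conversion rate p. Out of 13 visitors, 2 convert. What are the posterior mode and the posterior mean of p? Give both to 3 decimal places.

Posterior: Beta(2+2, 7+11) = Beta(4, 18).
Mode = (4−1)/(4+18−2) = 3/20 = 0.150.
Mean = 4/(4+18) = 4/22 = 0.182.

MAP = 0.150, posterior mean = 0.182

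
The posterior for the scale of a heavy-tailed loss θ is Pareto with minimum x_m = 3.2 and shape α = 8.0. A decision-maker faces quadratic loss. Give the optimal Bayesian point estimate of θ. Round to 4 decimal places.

3.6571

The Pareto density is strictly decreasing on [x_m, ∞), so the mode is x_m = 3.2000.
Mean = α·x_m/(α−1) = 8.0·3.2/7.0 = 3.6571.
Quadratic loss ⇒ the optimal estimator is the posterior mean.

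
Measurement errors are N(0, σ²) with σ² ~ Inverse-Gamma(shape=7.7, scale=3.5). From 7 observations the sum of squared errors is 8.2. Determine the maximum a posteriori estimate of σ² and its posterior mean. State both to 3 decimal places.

maximum a posteriori estimate = 0.623, posterior mean = 0.745

Posterior: Inverse-Gamma(shape = 7.7+7/2 = 11.2, scale = 3.5+8.2/2 = 7.6).
Mode = β/(α+1) = 7.6/12.2 = 0.623.
Mean = β/(α−1) = 7.6/10.2 = 0.745.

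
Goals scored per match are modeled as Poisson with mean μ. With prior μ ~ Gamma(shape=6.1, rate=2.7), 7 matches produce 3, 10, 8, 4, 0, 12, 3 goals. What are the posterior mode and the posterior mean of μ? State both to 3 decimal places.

Σ counts = 40. Posterior: Gamma(shape = 6.1+40 = 46.1, rate = 2.7+7 = 9.7).
Mode = (α−1)/β = 45.1/9.7 = 4.649.
Mean = α/β = 46.1/9.7 = 4.753.
Mean > mode: the posterior has a right tail.

MAP: 4.649. Posterior mean: 4.753.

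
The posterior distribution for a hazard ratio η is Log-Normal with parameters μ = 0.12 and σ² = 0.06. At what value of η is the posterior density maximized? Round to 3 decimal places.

1.062

Mode = exp(μ − σ²) = exp(0.06) = 1.062.
Mean = exp(μ + σ²/2) = exp(0.150) = 1.162.
This is the posterior mode — the MAP estimate.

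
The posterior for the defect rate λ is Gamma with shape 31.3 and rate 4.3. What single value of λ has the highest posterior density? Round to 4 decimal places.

7.0465

Mode = (α−1)/β = 30.3/4.3 = 7.0465.
Mean = α/β = 31.3/4.3 = 7.2791.
This is the posterior mode — the MAP estimate.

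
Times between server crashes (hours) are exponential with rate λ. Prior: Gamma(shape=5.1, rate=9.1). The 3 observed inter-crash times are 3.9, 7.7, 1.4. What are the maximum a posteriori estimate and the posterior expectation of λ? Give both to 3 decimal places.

Σ times = 13.0. Posterior: Gamma(shape = 5.1+3 = 8.1, rate = 9.1+13.0 = 22.1).
Mode = (α−1)/β = 7.1/22.1 = 0.321.
Mean = α/β = 8.1/22.1 = 0.367.

MAP = 0.321, posterior mean = 0.367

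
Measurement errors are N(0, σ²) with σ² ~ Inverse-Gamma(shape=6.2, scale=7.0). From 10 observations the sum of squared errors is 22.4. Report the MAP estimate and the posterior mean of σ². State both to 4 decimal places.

MAP = 1.4918; posterior mean = 1.7843

Posterior: Inverse-Gamma(shape = 6.2+10/2 = 11.2, scale = 7.0+22.4/2 = 18.2).
Mode = β/(α+1) = 18.2/12.2 = 1.4918.
Mean = β/(α−1) = 18.2/10.2 = 1.7843.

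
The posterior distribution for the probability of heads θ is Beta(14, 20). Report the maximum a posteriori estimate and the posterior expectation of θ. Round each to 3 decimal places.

MAP: 0.406. Posterior mean: 0.412.

Mode = (14−1)/(14+20−2) = 13/32 = 0.406.
Mean = 14/(14+20) = 14/34 = 0.412.
Right-skewed posterior ⇒ mode < mean.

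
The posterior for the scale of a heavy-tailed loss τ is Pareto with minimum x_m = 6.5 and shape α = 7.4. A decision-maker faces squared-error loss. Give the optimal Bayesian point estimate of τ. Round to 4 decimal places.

The Pareto density is strictly decreasing on [x_m, ∞), so the mode is x_m = 6.5000.
Mean = α·x_m/(α−1) = 7.4·6.5/6.4 = 7.5156.
Squared-error loss ⇒ the optimal estimator is the posterior mean.

7.5156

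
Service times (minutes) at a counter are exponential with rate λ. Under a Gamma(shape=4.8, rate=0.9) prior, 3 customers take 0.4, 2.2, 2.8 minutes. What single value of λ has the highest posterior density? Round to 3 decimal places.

1.079

Σ times = 5.4. Posterior: Gamma(shape = 4.8+3 = 7.8, rate = 0.9+5.4 = 6.3).
Mode = (α−1)/β = 6.8/6.3 = 1.079.
Mean = α/β = 7.8/6.3 = 1.238.
This is the posterior mode — the MAP estimate.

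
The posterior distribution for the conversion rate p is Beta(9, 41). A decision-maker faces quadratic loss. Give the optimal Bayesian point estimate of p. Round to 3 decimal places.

Mode = (9−1)/(9+41−2) = 8/48 = 0.167.
Mean = 9/(9+41) = 9/50 = 0.180.
Quadratic loss ⇒ the optimal estimator is the posterior mean.

0.180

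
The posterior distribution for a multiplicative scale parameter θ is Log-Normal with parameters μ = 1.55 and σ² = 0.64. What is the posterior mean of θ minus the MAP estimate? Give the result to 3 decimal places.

Mode = exp(μ − σ²) = exp(0.91) = 2.484.
Mean = exp(μ + σ²/2) = exp(1.870) = 6.488.
Difference = 6.488 − 2.484 = 4.004.
The posterior is right-skewed, so the mean exceeds the mode.

4.004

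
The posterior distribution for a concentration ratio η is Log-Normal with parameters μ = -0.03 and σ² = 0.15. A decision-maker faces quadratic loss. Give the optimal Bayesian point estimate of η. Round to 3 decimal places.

Mode = exp(μ − σ²) = exp(-0.18) = 0.835.
Mean = exp(μ + σ²/2) = exp(0.045) = 1.046.
Quadratic loss ⇒ the optimal estimator is the posterior mean.

1.046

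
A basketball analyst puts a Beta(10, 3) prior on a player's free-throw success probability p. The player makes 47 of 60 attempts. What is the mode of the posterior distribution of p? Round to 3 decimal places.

Posterior: Beta(10+47, 3+13) = Beta(57, 16).
Mode = (57−1)/(57+16−2) = 56/71 = 0.789.
Mean = 57/(57+16) = 57/73 = 0.781.
This is the posterior mode — the MAP estimate.

0.789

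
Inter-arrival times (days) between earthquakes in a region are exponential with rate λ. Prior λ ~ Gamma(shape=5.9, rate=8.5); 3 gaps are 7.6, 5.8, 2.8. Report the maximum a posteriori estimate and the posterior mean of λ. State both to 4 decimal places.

Σ times = 16.2. Posterior: Gamma(shape = 5.9+3 = 8.9, rate = 8.5+16.2 = 24.7).
Mode = (α−1)/β = 7.9/24.7 = 0.3198.
Mean = α/β = 8.9/24.7 = 0.3603.

MAP = 0.3198; posterior mean = 0.3603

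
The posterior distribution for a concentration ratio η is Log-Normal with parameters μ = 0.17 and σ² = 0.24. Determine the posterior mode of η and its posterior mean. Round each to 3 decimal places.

MAP = 0.932, posterior mean = 1.336

Mode = exp(μ − σ²) = exp(-0.07) = 0.932.
Mean = exp(μ + σ²/2) = exp(0.290) = 1.336.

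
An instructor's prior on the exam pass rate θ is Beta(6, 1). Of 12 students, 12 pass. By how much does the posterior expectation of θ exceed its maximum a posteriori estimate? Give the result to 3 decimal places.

-0.053

Posterior: Beta(6+12, 1+0) = Beta(18, 1).
Since β = 1 ≤ 1 and α > 1, the Beta density is monotone increasing on [0,1]; the mode is at 1.
Mean = 18/(18+1) = 0.947.
Difference = 0.947 − 1.000 = -0.053.
The mean is pulled below the mode by the posterior's left skew.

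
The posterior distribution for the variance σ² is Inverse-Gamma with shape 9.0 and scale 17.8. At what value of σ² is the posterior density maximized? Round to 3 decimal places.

1.780

Mode = β/(α+1) = 17.8/10.0 = 1.780.
Mean = β/(α−1) = 17.8/8.0 = 2.225.
This is the posterior mode — the MAP estimate.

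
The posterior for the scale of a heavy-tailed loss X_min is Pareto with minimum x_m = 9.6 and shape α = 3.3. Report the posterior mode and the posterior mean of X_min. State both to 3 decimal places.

X_min_MAP = 9.600, E[X_min|data] = 13.774

The Pareto density is strictly decreasing on [x_m, ∞), so the mode is x_m = 9.600.
Mean = α·x_m/(α−1) = 3.3·9.6/2.3 = 13.774.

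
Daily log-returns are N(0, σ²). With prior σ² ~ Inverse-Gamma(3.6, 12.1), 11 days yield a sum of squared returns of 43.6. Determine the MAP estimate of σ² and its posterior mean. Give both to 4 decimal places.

Posterior: Inverse-Gamma(shape = 3.6+11/2 = 9.1, scale = 12.1+43.6/2 = 33.9).
Mode = β/(α+1) = 33.9/10.1 = 3.3564.
Mean = β/(α−1) = 33.9/8.1 = 4.1852.
The posterior is right-skewed, so the mean exceeds the mode.

MAP = 3.3564; posterior mean = 4.1852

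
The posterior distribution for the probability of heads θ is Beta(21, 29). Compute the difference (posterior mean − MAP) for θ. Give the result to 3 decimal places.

0.003

Mode = (21−1)/(21+29−2) = 20/48 = 0.417.
Mean = 21/(21+29) = 21/50 = 0.420.
Difference = 0.420 − 0.417 = 0.003.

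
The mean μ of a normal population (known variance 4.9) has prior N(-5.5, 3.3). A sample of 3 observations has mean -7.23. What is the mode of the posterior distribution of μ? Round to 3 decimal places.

-6.657

Posterior for μ is Normal. Precision-weighted mean: (1/3.3·-5.5 + 3/4.9·-7.23) / (1/3.3 + 3/4.9) = -6.657.
A Normal posterior is symmetric, so mode = mean.
This is the posterior mode — the MAP estimate.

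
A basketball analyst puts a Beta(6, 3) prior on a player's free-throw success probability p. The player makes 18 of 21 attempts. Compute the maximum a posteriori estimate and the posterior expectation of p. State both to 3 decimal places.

Posterior: Beta(6+18, 3+3) = Beta(24, 6).
Mode = (24−1)/(24+6−2) = 23/28 = 0.821.
Mean = 24/(24+6) = 24/30 = 0.800.
The posterior is left-skewed, so the mode exceeds the mean.

MAP: 0.821. Posterior mean: 0.800.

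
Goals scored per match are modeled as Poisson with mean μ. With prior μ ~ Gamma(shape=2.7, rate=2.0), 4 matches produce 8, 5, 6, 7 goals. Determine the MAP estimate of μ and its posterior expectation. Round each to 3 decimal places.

MAP = 4.617, posterior mean = 4.783

Σ counts = 26. Posterior: Gamma(shape = 2.7+26 = 28.7, rate = 2.0+4 = 6.0).
Mode = (α−1)/β = 27.7/6.0 = 4.617.
Mean = α/β = 28.7/6.0 = 4.783.
The posterior is right-skewed, so the mean exceeds the mode.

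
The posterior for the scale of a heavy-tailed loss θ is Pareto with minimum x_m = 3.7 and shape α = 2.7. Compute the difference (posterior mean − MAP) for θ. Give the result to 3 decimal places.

2.176

The Pareto density is strictly decreasing on [x_m, ∞), so the mode is x_m = 3.700.
Mean = α·x_m/(α−1) = 2.7·3.7/1.7 = 5.876.
Difference = 5.876 − 3.700 = 2.176.
Right-skewed posterior ⇒ mode < mean.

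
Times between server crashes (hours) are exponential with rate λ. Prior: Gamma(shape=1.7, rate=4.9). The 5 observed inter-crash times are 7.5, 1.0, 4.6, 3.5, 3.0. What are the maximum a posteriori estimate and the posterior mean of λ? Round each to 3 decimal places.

MAP = 0.233; posterior mean = 0.273

Σ times = 19.6. Posterior: Gamma(shape = 1.7+5 = 6.7, rate = 4.9+19.6 = 24.5).
Mode = (α−1)/β = 5.7/24.5 = 0.233.
Mean = α/β = 6.7/24.5 = 0.273.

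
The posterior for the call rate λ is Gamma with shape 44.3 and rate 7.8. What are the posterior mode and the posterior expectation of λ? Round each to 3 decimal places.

MAP = 5.551; posterior mean = 5.679

Mode = (α−1)/β = 43.3/7.8 = 5.551.
Mean = α/β = 44.3/7.8 = 5.679.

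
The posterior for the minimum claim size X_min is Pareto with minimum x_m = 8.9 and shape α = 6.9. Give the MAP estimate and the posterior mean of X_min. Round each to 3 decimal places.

The Pareto density is strictly decreasing on [x_m, ∞), so the mode is x_m = 8.900.
Mean = α·x_m/(α−1) = 6.9·8.9/5.9 = 10.408.

X_min_MAP = 8.900, E[X_min|data] = 10.408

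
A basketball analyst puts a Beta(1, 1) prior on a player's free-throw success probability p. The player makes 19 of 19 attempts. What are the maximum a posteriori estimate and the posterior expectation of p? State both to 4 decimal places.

MAP = 1.0000, posterior mean = 0.9524

Posterior: Beta(1+19, 1+0) = Beta(20, 1).
Since β = 1 ≤ 1 and α > 1, the Beta density is monotone increasing on [0,1]; the mode is at 1.
Mean = 20/(20+1) = 0.9524.
Mode > mean: the posterior has a left tail.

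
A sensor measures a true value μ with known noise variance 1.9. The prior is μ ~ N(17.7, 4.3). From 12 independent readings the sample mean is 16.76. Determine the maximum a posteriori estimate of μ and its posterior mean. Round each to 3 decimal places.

Posterior for μ is Normal. Precision-weighted mean: (1/4.3·17.7 + 12/1.9·16.76) / (1/4.3 + 12/1.9) = 16.793.
A Normal posterior is symmetric, so mode = mean.

μ_MAP = 16.793, E[μ|data] = 16.793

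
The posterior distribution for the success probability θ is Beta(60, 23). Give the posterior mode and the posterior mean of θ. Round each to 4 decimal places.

Mode = (60−1)/(60+23−2) = 59/81 = 0.7284.
Mean = 60/(60+23) = 60/83 = 0.7229.
The mean is pulled below the mode by the posterior's left skew.

posterior mode = 0.7284, posterior mean = 0.7229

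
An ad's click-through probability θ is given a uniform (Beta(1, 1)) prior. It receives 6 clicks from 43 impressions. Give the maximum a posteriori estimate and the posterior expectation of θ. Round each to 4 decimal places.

Posterior: Beta(1+6, 1+37) = Beta(7, 38).
Mode = (7−1)/(7+38−2) = 6/43 = 0.1395.
Mean = 7/(7+38) = 7/45 = 0.1556.

MAP: 0.1395. Posterior mean: 0.1556.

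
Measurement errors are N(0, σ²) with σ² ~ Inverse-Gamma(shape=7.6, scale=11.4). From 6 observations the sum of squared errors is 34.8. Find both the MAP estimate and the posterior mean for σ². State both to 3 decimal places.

Posterior: Inverse-Gamma(shape = 7.6+6/2 = 10.6, scale = 11.4+34.8/2 = 28.8).
Mode = β/(α+1) = 28.8/11.6 = 2.483.
Mean = β/(α−1) = 28.8/9.6 = 3.000.
The mean is pulled above the mode by the posterior's right skew.

MAP = 2.483; posterior mean = 3.000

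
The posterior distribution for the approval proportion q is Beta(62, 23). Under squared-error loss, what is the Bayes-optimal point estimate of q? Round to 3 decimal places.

Mode = (62−1)/(62+23−2) = 61/83 = 0.735.
Mean = 62/(62+23) = 62/85 = 0.729.
Squared-error loss ⇒ the optimal estimator is the posterior mean.

0.729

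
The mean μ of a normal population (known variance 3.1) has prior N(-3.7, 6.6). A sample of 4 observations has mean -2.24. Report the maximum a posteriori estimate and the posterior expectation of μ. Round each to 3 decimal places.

maximum a posteriori estimate = -2.393, posterior expectation = -2.393

Posterior for μ is Normal. Precision-weighted mean: (1/6.6·-3.7 + 4/3.1·-2.24) / (1/6.6 + 4/3.1) = -2.393.
A Normal posterior is symmetric, so mode = mean.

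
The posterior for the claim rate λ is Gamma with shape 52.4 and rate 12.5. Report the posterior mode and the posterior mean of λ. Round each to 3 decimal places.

posterior mode = 4.112, posterior mean = 4.192

Mode = (α−1)/β = 51.4/12.5 = 4.112.
Mean = α/β = 52.4/12.5 = 4.192.
Mean > mode: the posterior has a right tail.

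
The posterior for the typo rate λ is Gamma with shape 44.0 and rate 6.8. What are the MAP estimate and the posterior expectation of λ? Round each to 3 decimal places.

Mode = (α−1)/β = 43.0/6.8 = 6.324.
Mean = α/β = 44.0/6.8 = 6.471.
Mean > mode: the posterior has a right tail.

MAP = 6.324; posterior mean = 6.471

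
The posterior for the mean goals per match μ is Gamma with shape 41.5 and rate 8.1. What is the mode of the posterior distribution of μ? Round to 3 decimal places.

Mode = (α−1)/β = 40.5/8.1 = 5.000.
Mean = α/β = 41.5/8.1 = 5.123.
This is the posterior mode — the MAP estimate.

5.000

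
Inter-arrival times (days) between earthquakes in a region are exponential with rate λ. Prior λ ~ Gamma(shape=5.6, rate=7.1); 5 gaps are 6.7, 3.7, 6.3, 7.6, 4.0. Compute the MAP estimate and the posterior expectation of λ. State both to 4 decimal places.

λ_MAP = 0.2712, E[λ|data] = 0.2994

Σ times = 28.3. Posterior: Gamma(shape = 5.6+5 = 10.6, rate = 7.1+28.3 = 35.4).
Mode = (α−1)/β = 9.6/35.4 = 0.2712.
Mean = α/β = 10.6/35.4 = 0.2994.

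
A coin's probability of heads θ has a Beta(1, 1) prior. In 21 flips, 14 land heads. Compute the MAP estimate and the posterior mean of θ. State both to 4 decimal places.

θ_MAP = 0.6667, E[θ|data] = 0.6522

Posterior: Beta(1+14, 1+7) = Beta(15, 8).
Mode = (15−1)/(15+8−2) = 14/21 = 0.6667.
With a flat prior the MAP equals the MLE, 14/21.
Mean = 15/(15+8) = 15/23 = 0.6522.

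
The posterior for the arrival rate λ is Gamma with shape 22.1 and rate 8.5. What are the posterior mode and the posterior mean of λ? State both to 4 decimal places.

MAP = 2.4824, posterior mean = 2.6000

Mode = (α−1)/β = 21.1/8.5 = 2.4824.
Mean = α/β = 22.1/8.5 = 2.6000.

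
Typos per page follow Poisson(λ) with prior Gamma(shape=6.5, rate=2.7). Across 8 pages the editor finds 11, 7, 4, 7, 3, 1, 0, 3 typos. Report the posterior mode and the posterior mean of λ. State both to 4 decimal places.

MAP = 3.8785, posterior mean = 3.9720

Σ counts = 36. Posterior: Gamma(shape = 6.5+36 = 42.5, rate = 2.7+8 = 10.7).
Mode = (α−1)/β = 41.5/10.7 = 3.8785.
Mean = α/β = 42.5/10.7 = 3.9720.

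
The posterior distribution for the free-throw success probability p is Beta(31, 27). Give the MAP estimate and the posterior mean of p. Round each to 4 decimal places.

Mode = (31−1)/(31+27−2) = 30/56 = 0.5357.
Mean = 31/(31+27) = 31/58 = 0.5345.
The mean is pulled below the mode by the posterior's left skew.

MAP: 0.5357. Posterior mean: 0.5345.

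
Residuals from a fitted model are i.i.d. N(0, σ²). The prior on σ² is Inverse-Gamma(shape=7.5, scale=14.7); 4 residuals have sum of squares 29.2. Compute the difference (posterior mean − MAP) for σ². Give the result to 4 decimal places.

0.6566

Posterior: Inverse-Gamma(shape = 7.5+4/2 = 9.5, scale = 14.7+29.2/2 = 29.3).
Mode = β/(α+1) = 29.3/10.5 = 2.7905.
Mean = β/(α−1) = 29.3/8.5 = 3.4471.
Difference = 3.4471 − 2.7905 = 0.6566.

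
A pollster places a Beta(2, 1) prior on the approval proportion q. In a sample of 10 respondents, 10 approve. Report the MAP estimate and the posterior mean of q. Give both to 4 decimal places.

Posterior: Beta(2+10, 1+0) = Beta(12, 1).
Since β = 1 ≤ 1 and α > 1, the Beta density is monotone increasing on [0,1]; the mode is at 1.
Mean = 12/(12+1) = 0.9231.

MAP = 1.0000, posterior mean = 0.9231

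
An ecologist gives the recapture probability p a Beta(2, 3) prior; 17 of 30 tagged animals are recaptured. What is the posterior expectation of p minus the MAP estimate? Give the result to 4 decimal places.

-0.0026

Posterior: Beta(2+17, 3+13) = Beta(19, 16).
Mode = (19−1)/(19+16−2) = 18/33 = 0.5455.
Mean = 19/(19+16) = 19/35 = 0.5429.
Difference = 0.5429 − 0.5455 = -0.0026.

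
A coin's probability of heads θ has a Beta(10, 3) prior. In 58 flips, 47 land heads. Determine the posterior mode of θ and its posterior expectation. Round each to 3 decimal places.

Posterior: Beta(10+47, 3+11) = Beta(57, 14).
Mode = (57−1)/(57+14−2) = 56/69 = 0.812.
Mean = 57/(57+14) = 57/71 = 0.803.

θ_MAP = 0.812, E[θ|data] = 0.803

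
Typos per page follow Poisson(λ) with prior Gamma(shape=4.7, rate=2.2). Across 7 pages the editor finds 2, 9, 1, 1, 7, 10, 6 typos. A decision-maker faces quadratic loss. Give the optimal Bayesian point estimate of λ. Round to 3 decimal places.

4.424

Σ counts = 36. Posterior: Gamma(shape = 4.7+36 = 40.7, rate = 2.2+7 = 9.2).
Mode = (α−1)/β = 39.7/9.2 = 4.315.
Mean = α/β = 40.7/9.2 = 4.424.
Quadratic loss ⇒ the optimal estimator is the posterior mean.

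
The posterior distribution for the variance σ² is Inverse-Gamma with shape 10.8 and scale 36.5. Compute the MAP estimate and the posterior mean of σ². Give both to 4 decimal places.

Mode = β/(α+1) = 36.5/11.8 = 3.0932.
Mean = β/(α−1) = 36.5/9.8 = 3.7245.

MAP = 3.0932, posterior mean = 3.7245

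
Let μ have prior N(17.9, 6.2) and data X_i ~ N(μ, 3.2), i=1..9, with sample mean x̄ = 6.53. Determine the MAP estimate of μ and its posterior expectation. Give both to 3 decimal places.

MAP = 7.147, posterior mean = 7.147

Posterior for μ is Normal. Precision-weighted mean: (1/6.2·17.9 + 9/3.2·6.53) / (1/6.2 + 9/3.2) = 7.147.
A Normal posterior is symmetric, so mode = mean.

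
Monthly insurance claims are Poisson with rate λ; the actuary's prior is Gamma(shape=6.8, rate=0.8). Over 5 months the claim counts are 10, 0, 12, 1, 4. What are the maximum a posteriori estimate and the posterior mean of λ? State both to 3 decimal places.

Σ counts = 27. Posterior: Gamma(shape = 6.8+27 = 33.8, rate = 0.8+5 = 5.8).
Mode = (α−1)/β = 32.8/5.8 = 5.655.
Mean = α/β = 33.8/5.8 = 5.828.

MAP: 5.655. Posterior mean: 5.828.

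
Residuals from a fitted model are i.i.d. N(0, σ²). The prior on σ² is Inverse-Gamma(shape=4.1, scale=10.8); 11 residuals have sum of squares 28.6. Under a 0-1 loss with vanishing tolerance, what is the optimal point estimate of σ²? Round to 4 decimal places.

2.3679

Posterior: Inverse-Gamma(shape = 4.1+11/2 = 9.6, scale = 10.8+28.6/2 = 25.1).
Mode = β/(α+1) = 25.1/10.6 = 2.3679.
Mean = β/(α−1) = 25.1/8.6 = 2.9186.
This is the posterior mode — the MAP estimate.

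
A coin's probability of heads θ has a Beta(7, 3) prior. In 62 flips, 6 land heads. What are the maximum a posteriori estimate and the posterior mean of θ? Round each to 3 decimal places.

MAP = 0.171; posterior mean = 0.181

Posterior: Beta(7+6, 3+56) = Beta(13, 59).
Mode = (13−1)/(13+59−2) = 12/70 = 0.171.
Mean = 13/(13+59) = 13/72 = 0.181.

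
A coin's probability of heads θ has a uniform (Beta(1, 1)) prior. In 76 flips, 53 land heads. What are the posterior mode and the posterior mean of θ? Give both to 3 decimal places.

Posterior: Beta(1+53, 1+23) = Beta(54, 24).
Mode = (54−1)/(54+24−2) = 53/76 = 0.697.
Mean = 54/(54+24) = 54/78 = 0.692.

MAP: 0.697. Posterior mean: 0.692.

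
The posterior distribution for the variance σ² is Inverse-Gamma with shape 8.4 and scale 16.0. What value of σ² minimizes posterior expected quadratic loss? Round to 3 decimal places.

Mode = β/(α+1) = 16.0/9.4 = 1.702.
Mean = β/(α−1) = 16.0/7.4 = 2.162.
Quadratic loss ⇒ the optimal estimator is the posterior mean.

2.162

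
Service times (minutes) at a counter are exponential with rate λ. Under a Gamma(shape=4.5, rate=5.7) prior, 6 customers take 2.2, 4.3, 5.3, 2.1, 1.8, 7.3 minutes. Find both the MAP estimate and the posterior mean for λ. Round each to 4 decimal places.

Σ times = 23.0. Posterior: Gamma(shape = 4.5+6 = 10.5, rate = 5.7+23.0 = 28.7).
Mode = (α−1)/β = 9.5/28.7 = 0.3310.
Mean = α/β = 10.5/28.7 = 0.3659.
Mean > mode: the posterior has a right tail.

MAP estimate = 0.3310, posterior mean = 0.3659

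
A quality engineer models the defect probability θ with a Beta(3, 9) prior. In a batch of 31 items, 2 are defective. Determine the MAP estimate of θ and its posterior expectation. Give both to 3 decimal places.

θ_MAP = 0.098, E[θ|data] = 0.116

Posterior: Beta(3+2, 9+29) = Beta(5, 38).
Mode = (5−1)/(5+38−2) = 4/41 = 0.098.
Mean = 5/(5+38) = 5/43 = 0.116.
Mean > mode: the posterior has a right tail.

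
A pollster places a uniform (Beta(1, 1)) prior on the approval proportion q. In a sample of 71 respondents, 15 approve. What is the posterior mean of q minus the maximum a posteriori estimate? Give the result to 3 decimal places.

Posterior: Beta(1+15, 1+56) = Beta(16, 57).
Mode = (16−1)/(16+57−2) = 15/71 = 0.211.
With a flat prior the MAP equals the MLE, 15/71.
Mean = 16/(16+57) = 16/73 = 0.219.
Difference = 0.219 − 0.211 = 0.008.

0.008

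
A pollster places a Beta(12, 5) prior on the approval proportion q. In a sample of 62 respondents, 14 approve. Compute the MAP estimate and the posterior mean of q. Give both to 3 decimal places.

MAP estimate = 0.325, posterior mean = 0.329

Posterior: Beta(12+14, 5+48) = Beta(26, 53).
Mode = (26−1)/(26+53−2) = 25/77 = 0.325.
Mean = 26/(26+53) = 26/79 = 0.329.
The mean is pulled above the mode by the posterior's right skew.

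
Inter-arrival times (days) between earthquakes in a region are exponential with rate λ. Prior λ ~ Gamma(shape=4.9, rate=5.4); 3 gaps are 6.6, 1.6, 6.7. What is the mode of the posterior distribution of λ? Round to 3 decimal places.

Σ times = 14.9. Posterior: Gamma(shape = 4.9+3 = 7.9, rate = 5.4+14.9 = 20.3).
Mode = (α−1)/β = 6.9/20.3 = 0.340.
Mean = α/β = 7.9/20.3 = 0.389.
This is the posterior mode — the MAP estimate.

0.340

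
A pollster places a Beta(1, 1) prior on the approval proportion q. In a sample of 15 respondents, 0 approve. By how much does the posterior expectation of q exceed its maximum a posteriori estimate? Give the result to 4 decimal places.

0.0588

Posterior: Beta(1+0, 1+15) = Beta(1, 16).
Since α = 1 ≤ 1 and β > 1, the Beta density is monotone decreasing on [0,1]; the mode is at 0.
Mean = 1/(1+16) = 0.0588.
Difference = 0.0588 − 0.0000 = 0.0588.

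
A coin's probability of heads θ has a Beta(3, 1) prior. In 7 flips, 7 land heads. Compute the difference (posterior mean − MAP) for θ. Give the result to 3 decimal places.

Posterior: Beta(3+7, 1+0) = Beta(10, 1).
Since β = 1 ≤ 1 and α > 1, the Beta density is monotone increasing on [0,1]; the mode is at 1.
Mean = 10/(10+1) = 0.909.
Difference = 0.909 − 1.000 = -0.091.

-0.091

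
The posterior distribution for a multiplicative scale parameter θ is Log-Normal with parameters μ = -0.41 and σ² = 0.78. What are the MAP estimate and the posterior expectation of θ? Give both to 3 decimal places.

Mode = exp(μ − σ²) = exp(-1.19) = 0.304.
Mean = exp(μ + σ²/2) = exp(-0.020) = 0.980.

MAP = 0.304, posterior mean = 0.980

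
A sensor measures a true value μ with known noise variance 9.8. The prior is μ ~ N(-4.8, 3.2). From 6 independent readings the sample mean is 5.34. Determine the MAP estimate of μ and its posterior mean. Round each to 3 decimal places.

Posterior for μ is Normal. Precision-weighted mean: (1/3.2·-4.8 + 6/9.8·5.34) / (1/3.2 + 6/9.8) = 1.913.
A Normal posterior is symmetric, so mode = mean.

MAP estimate = 1.913, posterior mean = 1.913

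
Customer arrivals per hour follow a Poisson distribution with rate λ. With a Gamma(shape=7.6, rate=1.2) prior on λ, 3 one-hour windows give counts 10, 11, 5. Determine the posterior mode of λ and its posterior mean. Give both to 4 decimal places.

Σ counts = 26. Posterior: Gamma(shape = 7.6+26 = 33.6, rate = 1.2+3 = 4.2).
Mode = (α−1)/β = 32.6/4.2 = 7.7619.
Mean = α/β = 33.6/4.2 = 8.0000.
The mean is pulled above the mode by the posterior's right skew.

λ_MAP = 7.7619, E[λ|data] = 8.0000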